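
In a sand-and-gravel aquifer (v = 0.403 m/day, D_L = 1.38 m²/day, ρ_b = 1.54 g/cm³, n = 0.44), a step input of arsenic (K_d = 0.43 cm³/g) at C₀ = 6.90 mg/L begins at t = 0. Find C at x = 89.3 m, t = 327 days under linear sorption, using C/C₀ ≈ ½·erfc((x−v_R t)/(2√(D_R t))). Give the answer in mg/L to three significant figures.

Retardation factor R = 1 + ρ_b·K_d/n = 1 + 1.54 × 0.43/0.44 = 2.505.
Sorption retards both mechanisms: v_R = v/R = 0.1609 m/day, D_R = D/R = 0.5509 m²/day.
v_R·t = 0.1609 × 327 = 52.6143 m; 2√(D_R t) = 26.84 m; argument = (89.3 − 52.6143)/26.84 = 1.367.
C = C₀ × ½·erfc(1.367) = 6.90 × 0.02660 = 0.184 mg/L.

0.184 mg/L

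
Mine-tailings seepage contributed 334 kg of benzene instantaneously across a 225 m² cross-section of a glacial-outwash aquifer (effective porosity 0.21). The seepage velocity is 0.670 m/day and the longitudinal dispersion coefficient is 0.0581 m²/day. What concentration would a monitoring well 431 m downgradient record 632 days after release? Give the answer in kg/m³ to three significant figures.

0.223 kg/m³

For an instantaneous plane source, C(x,t) = M/(n_e·A·√(4πDt)) · exp(−(x−vt)²/(4Dt)), with n_e·A the pore (flow) area.
Plume center vt = 0.670 × 632 = 423.44 m, so the well at 431 m is 7.56 m downgradient of the peak.
√(4πDt) = 21.48 m, giving peak height M/(n_e·A·√(4πDt)) = 334/(0.21 × 225 × 21.48) = 0.3291 kg/m³.
(x−vt)²/(4Dt) = (7.56)²/(4 × 0.0581 × 632) = 0.3891; exp(−0.3891) = 0.6777.
C = 0.3291 × 0.6777 = 0.223 kg/m³.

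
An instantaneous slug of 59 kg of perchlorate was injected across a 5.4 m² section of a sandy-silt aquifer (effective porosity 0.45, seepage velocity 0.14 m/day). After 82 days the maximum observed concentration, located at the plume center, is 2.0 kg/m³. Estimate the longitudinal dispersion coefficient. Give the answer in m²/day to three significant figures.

0.143 m²/day

At the plume center C_max = M/(n_e·A·√(4πDt)), so D = M²/(4πt·(n_e·A·C_max)²).
n_e·A·C_max = 0.45 × 5.4 × 2.0 = 4.860 kg/m.
D = 59²/(4π × 82 × 4.860²) = 0.143 m²/day.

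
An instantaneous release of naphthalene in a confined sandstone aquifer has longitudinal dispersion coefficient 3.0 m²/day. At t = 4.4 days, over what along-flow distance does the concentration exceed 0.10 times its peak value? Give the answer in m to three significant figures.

The plume is Gaussian with σ = √(2Dt) = √(2 × 3.0 × 4.4) = 5.138 m.
C/C_peak = exp(−Δx²/(2σ²)) = 0.10 ⇒ Δx = σ·√(−2 ln 0.10) = 5.138 × 2.146 = 11.03 m.
Width = 2Δx = 22.1 m.

22.1 m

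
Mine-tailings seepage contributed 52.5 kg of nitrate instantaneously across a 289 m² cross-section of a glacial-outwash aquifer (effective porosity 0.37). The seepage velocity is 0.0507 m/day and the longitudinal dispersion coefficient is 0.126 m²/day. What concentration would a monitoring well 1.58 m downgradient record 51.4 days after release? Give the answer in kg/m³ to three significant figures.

For an instantaneous plane source, C(x,t) = M/(n_e·A·√(4πDt)) · exp(−(x−vt)²/(4Dt)), with n_e·A the pore (flow) area.
Plume center vt = 0.0507 × 51.4 = 2.60598 m, so the well at 1.58 m is 1.02598 m upgradient of the peak.
√(4πDt) = 9.021 m, giving peak height M/(n_e·A·√(4πDt)) = 52.5/(0.37 × 289 × 9.021) = 0.05443 kg/m³.
(x−vt)²/(4Dt) = (-1.02598)²/(4 × 0.126 × 51.4) = 0.04063; exp(−0.04063) = 0.9602.
C = 0.05443 × 0.9602 = 0.0523 kg/m³.

0.0523 kg/m³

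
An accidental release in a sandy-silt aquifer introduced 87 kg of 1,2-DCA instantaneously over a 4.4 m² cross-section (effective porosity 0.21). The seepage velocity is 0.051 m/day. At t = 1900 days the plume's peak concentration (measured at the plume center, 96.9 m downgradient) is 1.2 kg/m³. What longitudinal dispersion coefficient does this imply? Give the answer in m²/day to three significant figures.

At the plume center C_max = M/(n_e·A·√(4πDt)), so D = M²/(4πt·(n_e·A·C_max)²).
n_e·A·C_max = 0.21 × 4.4 × 1.2 = 1.109 kg/m.
D = 87²/(4π × 1900 × 1.109²) = 0.258 m²/day.

0.258 m²/day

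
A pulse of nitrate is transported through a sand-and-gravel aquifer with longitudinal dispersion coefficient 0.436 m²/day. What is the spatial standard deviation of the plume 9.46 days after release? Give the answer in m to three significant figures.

Dispersive spreading gives a Gaussian with σ² = 2Dt; advection only shifts the center.
σ = √(2 × 0.436 × 9.46) = 2.87 m.

2.87 m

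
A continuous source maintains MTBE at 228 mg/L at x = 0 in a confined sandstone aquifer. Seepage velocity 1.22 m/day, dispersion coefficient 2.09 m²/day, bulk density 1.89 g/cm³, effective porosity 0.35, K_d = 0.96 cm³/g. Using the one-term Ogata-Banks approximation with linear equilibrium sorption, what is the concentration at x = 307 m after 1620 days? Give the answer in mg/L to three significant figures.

Retardation factor R = 1 + ρ_b·K_d/n = 1 + 1.89 × 0.96/0.35 = 6.184.
Sorption retards both mechanisms: v_R = v/R = 0.1973 m/day, D_R = D/R = 0.3380 m²/day.
v_R·t = 0.1973 × 1620 = 319.626 m; 2√(D_R t) = 46.80 m; argument = (307 − 319.626)/46.80 = -0.2698.
C = C₀ × ½·erfc(-0.2698) = 228 × 0.6486 = 148 mg/L.

148 mg/L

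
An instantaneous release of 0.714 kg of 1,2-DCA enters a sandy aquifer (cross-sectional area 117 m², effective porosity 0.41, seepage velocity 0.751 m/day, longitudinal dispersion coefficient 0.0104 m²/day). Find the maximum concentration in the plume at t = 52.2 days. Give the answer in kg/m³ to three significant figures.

0.00570 kg/m³

The peak of an instantaneous 1D plume sits at x = vt; there the Gaussian factor is 1 and C_max = M/(n_e·A·√(4πDt)), where n_e·A is the pore area the mass is dissolved in.
√(4πDt) = √(4π × 0.0104 × 52.2) = 2.612 m, so C_max = 0.714/(0.41 × 117 × 2.612) = 0.00570 kg/m³.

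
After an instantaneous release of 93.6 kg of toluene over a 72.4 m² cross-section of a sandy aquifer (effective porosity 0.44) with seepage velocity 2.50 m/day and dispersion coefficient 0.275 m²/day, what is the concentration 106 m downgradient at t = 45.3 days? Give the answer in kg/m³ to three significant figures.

For an instantaneous plane source, C(x,t) = M/(n_e·A·√(4πDt)) · exp(−(x−vt)²/(4Dt)), with n_e·A the pore (flow) area.
Plume center vt = 2.50 × 45.3 = 113.25 m, so the well at 106 m is 7.25 m upgradient of the peak.
√(4πDt) = 12.51 m, giving peak height M/(n_e·A·√(4πDt)) = 93.6/(0.44 × 72.4 × 12.51) = 0.2349 kg/m³.
(x−vt)²/(4Dt) = (-7.25)²/(4 × 0.275 × 45.3) = 1.055; exp(−1.055) = 0.3482.
C = 0.2349 × 0.3482 = 0.0818 kg/m³.

0.0818 kg/m³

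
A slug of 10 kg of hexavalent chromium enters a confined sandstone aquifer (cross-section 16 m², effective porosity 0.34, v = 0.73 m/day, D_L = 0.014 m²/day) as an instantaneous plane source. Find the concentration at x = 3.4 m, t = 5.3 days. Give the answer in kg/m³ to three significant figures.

0.907 kg/m³

For an instantaneous plane source, C(x,t) = M/(n_e·A·√(4πDt)) · exp(−(x−vt)²/(4Dt)), with n_e·A the pore (flow) area.
Plume center vt = 0.73 × 5.3 = 3.869 m, so the well at 3.4 m is 0.469 m upgradient of the peak.
√(4πDt) = 0.9656 m, giving peak height M/(n_e·A·√(4πDt)) = 10/(0.34 × 16 × 0.9656) = 1.904 kg/m³.
(x−vt)²/(4Dt) = (-0.469)²/(4 × 0.014 × 5.3) = 0.7411; exp(−0.7411) = 0.4766.
C = 1.904 × 0.4766 = 0.907 kg/m³.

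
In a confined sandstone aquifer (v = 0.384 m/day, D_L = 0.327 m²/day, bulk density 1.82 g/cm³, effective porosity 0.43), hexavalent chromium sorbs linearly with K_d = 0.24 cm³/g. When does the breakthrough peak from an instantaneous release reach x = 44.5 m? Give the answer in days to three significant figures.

229 days

Retardation factor R = 1 + ρ_b·K_d/n = 1 + 1.82 × 0.24/0.43 = 2.016.
Sorption retards both mechanisms: v_R = v/R = 0.1905 m/day, D_R = D/R = 0.1622 m²/day.
Peak time from v_R²t² + 2D_R t − x² = 0: t = (√(D_R² + v_R²x²) − D_R)/v_R².
√(D_R² + v_R²x²) = √(0.1622² + 0.1905² × 44.5²) = 8.479; v_R² = 0.03629.
t = (8.479 − 0.1622)/0.03629 = 229 days.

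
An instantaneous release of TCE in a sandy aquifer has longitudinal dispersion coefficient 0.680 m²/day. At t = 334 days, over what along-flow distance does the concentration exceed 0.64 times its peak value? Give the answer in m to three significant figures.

The plume is Gaussian with σ = √(2Dt) = √(2 × 0.680 × 334) = 21.31 m.
C/C_peak = exp(−Δx²/(2σ²)) = 0.64 ⇒ Δx = σ·√(−2 ln 0.64) = 21.31 × 0.9448 = 20.13 m.
Width = 2Δx = 40.3 m.

40.3 m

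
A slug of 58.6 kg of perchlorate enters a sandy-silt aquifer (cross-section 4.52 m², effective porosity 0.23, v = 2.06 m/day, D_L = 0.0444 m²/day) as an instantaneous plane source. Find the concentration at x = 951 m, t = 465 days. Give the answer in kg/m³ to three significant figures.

1.97 kg/m³

For an instantaneous plane source, C(x,t) = M/(n_e·A·√(4πDt)) · exp(−(x−vt)²/(4Dt)), with n_e·A the pore (flow) area.
Plume center vt = 2.06 × 465 = 957.9 m, so the well at 951 m is 6.9 m upgradient of the peak.
√(4πDt) = 16.11 m, giving peak height M/(n_e·A·√(4πDt)) = 58.6/(0.23 × 4.52 × 16.11) = 3.499 kg/m³.
(x−vt)²/(4Dt) = (-6.9)²/(4 × 0.0444 × 465) = 0.5765; exp(−0.5765) = 0.5619.
C = 3.499 × 0.5619 = 1.97 kg/m³.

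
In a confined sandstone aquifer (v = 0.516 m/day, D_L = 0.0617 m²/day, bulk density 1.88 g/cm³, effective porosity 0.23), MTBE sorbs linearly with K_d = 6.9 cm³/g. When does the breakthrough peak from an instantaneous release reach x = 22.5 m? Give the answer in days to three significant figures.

Retardation factor R = 1 + ρ_b·K_d/n = 1 + 1.88 × 6.9/0.23 = 57.40.
Sorption retards both mechanisms: v_R = v/R = 0.008990 m/day, D_R = D/R = 0.001075 m²/day.
Peak time from v_R²t² + 2D_R t − x² = 0: t = (√(D_R² + v_R²x²) − D_R)/v_R².
√(D_R² + v_R²x²) = √(0.001075² + 0.008990² × 22.5²) = 0.2023; v_R² = 8.082e-05.
t = (0.2023 − 0.001075)/8.082e-05 = 2490 days.

2490 days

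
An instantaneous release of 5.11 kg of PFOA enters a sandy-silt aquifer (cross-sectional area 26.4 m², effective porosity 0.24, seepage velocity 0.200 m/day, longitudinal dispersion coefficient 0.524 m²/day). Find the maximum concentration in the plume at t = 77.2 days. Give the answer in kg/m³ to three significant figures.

0.0358 kg/m³

The peak of an instantaneous 1D plume sits at x = vt; there the Gaussian factor is 1 and C_max = M/(n_e·A·√(4πDt)), where n_e·A is the pore area the mass is dissolved in.
√(4πDt) = √(4π × 0.524 × 77.2) = 22.55 m, so C_max = 5.11/(0.24 × 26.4 × 22.55) = 0.0358 kg/m³.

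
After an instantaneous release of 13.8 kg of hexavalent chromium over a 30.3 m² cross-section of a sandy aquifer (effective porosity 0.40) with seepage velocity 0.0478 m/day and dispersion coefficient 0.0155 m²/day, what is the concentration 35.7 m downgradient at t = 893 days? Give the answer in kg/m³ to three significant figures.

0.0358 kg/m³

For an instantaneous plane source, C(x,t) = M/(n_e·A·√(4πDt)) · exp(−(x−vt)²/(4Dt)), with n_e·A the pore (flow) area.
Plume center vt = 0.0478 × 893 = 42.6854 m, so the well at 35.7 m is 6.9854 m upgradient of the peak.
√(4πDt) = 13.19 m, giving peak height M/(n_e·A·√(4πDt)) = 13.8/(0.40 × 30.3 × 13.19) = 0.08632 kg/m³.
(x−vt)²/(4Dt) = (-6.9854)²/(4 × 0.0155 × 893) = 0.8813; exp(−0.8813) = 0.4142.
C = 0.08632 × 0.4142 = 0.0358 kg/m³.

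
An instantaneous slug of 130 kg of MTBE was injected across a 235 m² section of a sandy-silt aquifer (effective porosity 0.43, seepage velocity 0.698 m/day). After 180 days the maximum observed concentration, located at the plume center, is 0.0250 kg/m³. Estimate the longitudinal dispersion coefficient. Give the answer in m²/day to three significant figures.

1.17 m²/day

At the plume center C_max = M/(n_e·A·√(4πDt)), so D = M²/(4πt·(n_e·A·C_max)²).
n_e·A·C_max = 0.43 × 235 × 0.0250 = 2.526 kg/m.
D = 130²/(4π × 180 × 2.526²) = 1.17 m²/day.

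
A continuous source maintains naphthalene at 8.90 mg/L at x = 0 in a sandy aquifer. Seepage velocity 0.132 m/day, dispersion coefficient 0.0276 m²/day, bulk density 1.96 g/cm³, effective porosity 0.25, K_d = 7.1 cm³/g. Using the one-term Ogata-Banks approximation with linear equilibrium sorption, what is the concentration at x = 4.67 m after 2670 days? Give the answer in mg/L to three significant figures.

7.40 mg/L

Retardation factor R = 1 + ρ_b·K_d/n = 1 + 1.96 × 7.1/0.25 = 56.66.
Sorption retards both mechanisms: v_R = v/R = 0.002330 m/day, D_R = D/R = 0.0004871 m²/day.
v_R·t = 0.002330 × 2670 = 6.2211 m; 2√(D_R t) = 2.281 m; argument = (4.67 − 6.2211)/2.281 = -0.6800.
C = C₀ × ½·erfc(-0.6800) = 8.90 × 0.8319 = 7.40 mg/L.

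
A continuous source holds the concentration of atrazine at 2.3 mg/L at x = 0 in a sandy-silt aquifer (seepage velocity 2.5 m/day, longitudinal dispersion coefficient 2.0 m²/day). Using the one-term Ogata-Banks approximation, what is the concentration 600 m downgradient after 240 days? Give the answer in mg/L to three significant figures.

1.15 mg/L

For a continuous step input, C/C₀ ≈ ½·erfc((x−vt)/(2√(Dt))).
vt = 2.5 × 240 = 600 m and 2√(Dt) = 2√(2.0 × 240) = 43.82 m.
Argument (x−vt)/(2√(Dt)) = (600 − 600)/43.82 = 0; ½·erfc(0) = 0.5000.
C = 2.3 × 0.5000 = 1.15 mg/L.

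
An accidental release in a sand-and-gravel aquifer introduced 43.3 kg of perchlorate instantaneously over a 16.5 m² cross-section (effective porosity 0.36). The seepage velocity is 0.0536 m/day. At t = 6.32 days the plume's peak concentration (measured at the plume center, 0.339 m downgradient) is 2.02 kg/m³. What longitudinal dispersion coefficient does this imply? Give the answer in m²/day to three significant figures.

At the plume center C_max = M/(n_e·A·√(4πDt)), so D = M²/(4πt·(n_e·A·C_max)²).
n_e·A·C_max = 0.36 × 16.5 × 2.02 = 12.00 kg/m.
D = 43.3²/(4π × 6.32 × 12.00²) = 0.164 m²/day.

0.164 m²/day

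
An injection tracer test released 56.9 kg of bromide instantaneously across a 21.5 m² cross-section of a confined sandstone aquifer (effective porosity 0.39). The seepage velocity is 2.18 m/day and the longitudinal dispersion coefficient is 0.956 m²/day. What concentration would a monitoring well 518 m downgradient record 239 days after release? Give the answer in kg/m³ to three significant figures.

For an instantaneous plane source, C(x,t) = M/(n_e·A·√(4πDt)) · exp(−(x−vt)²/(4Dt)), with n_e·A the pore (flow) area.
Plume center vt = 2.18 × 239 = 521.02 m, so the well at 518 m is 3.02 m upgradient of the peak.
√(4πDt) = 53.58 m, giving peak height M/(n_e·A·√(4πDt)) = 56.9/(0.39 × 21.5 × 53.58) = 0.1267 kg/m³.
(x−vt)²/(4Dt) = (-3.02)²/(4 × 0.956 × 239) = 0.009979; exp(−0.009979) = 0.9901.
C = 0.1267 × 0.9901 = 0.125 kg/m³.

0.125 kg/m³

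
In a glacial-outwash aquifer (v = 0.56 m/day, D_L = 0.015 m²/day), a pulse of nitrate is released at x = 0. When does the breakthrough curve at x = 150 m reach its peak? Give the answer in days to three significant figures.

For the 1D instantaneous-source solution, setting ∂C/∂t = 0 at fixed x gives v²t² + 2Dt − x² = 0, so t = (√(D² + v²x²) − D)/v².
√(D² + v²x²) = √(0.015² + 0.56² × 150²) = 84.00; v² = 0.3136.
t = (84.00 − 0.015)/0.3136 = 268 days (vs. the pure-advection estimate x/v = 268 d).

268 days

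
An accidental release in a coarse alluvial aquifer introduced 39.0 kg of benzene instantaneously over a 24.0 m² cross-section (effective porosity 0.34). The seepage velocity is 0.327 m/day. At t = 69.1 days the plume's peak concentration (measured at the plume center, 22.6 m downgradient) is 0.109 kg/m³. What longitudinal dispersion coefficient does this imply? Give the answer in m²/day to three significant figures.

2.21 m²/day

At the plume center C_max = M/(n_e·A·√(4πDt)), so D = M²/(4πt·(n_e·A·C_max)²).
n_e·A·C_max = 0.34 × 24.0 × 0.109 = 0.8894 kg/m.
D = 39.0²/(4π × 69.1 × 0.8894²) = 2.21 m²/day.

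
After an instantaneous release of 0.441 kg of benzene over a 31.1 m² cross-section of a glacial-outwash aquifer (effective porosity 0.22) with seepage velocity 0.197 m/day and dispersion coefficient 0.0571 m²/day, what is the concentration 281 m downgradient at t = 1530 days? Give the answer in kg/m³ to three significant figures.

For an instantaneous plane source, C(x,t) = M/(n_e·A·√(4πDt)) · exp(−(x−vt)²/(4Dt)), with n_e·A the pore (flow) area.
Plume center vt = 0.197 × 1530 = 301.41 m, so the well at 281 m is 20.41 m upgradient of the peak.
√(4πDt) = 33.13 m, giving peak height M/(n_e·A·√(4πDt)) = 0.441/(0.22 × 31.1 × 33.13) = 0.001946 kg/m³.
(x−vt)²/(4Dt) = (-20.41)²/(4 × 0.0571 × 1530) = 1.192; exp(−1.192) = 0.3036.
C = 0.001946 × 0.3036 = 0.000591 kg/m³.

0.000591 kg/m³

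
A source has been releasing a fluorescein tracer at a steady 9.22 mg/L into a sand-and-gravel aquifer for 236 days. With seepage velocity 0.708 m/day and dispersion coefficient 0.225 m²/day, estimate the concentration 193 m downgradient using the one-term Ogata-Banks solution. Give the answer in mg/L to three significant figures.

0.0550 mg/L

For a continuous step input, C/C₀ ≈ ½·erfc((x−vt)/(2√(Dt))).
vt = 0.708 × 236 = 167.088 m and 2√(Dt) = 2√(0.225 × 236) = 14.57 m.
Argument (x−vt)/(2√(Dt)) = (193 − 167.088)/14.57 = 1.778; ½·erfc(1.778) = 0.005961.
C = 9.22 × 0.005961 = 0.0550 mg/L.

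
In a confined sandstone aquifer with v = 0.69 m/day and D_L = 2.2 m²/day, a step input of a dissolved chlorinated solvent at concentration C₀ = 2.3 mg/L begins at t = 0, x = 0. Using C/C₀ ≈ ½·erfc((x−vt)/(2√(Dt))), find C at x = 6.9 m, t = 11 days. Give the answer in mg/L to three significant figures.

For a continuous step input, C/C₀ ≈ ½·erfc((x−vt)/(2√(Dt))).
vt = 0.69 × 11 = 7.59 m and 2√(Dt) = 2√(2.2 × 11) = 9.839 m.
Argument (x−vt)/(2√(Dt)) = (6.9 − 7.59)/9.839 = -0.07013; ½·erfc(-0.07013) = 0.5395.
C = 2.3 × 0.5395 = 1.24 mg/L.

1.24 mg/L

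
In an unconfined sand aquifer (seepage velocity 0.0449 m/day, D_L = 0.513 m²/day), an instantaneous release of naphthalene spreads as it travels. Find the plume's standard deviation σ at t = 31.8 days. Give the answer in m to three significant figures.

Dispersive spreading gives a Gaussian with σ² = 2Dt; advection only shifts the center.
σ = √(2 × 0.513 × 31.8) = 5.71 m.

5.71 m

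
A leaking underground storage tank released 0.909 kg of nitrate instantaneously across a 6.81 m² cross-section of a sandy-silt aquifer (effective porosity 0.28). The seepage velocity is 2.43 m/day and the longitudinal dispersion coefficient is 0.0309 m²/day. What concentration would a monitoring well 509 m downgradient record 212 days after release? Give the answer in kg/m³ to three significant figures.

0.0123 kg/m³

For an instantaneous plane source, C(x,t) = M/(n_e·A·√(4πDt)) · exp(−(x−vt)²/(4Dt)), with n_e·A the pore (flow) area.
Plume center vt = 2.43 × 212 = 515.16 m, so the well at 509 m is 6.16 m upgradient of the peak.
√(4πDt) = 9.073 m, giving peak height M/(n_e·A·√(4πDt)) = 0.909/(0.28 × 6.81 × 9.073) = 0.05254 kg/m³.
(x−vt)²/(4Dt) = (-6.16)²/(4 × 0.0309 × 212) = 1.448; exp(−1.448) = 0.2350.
C = 0.05254 × 0.2350 = 0.0123 kg/m³.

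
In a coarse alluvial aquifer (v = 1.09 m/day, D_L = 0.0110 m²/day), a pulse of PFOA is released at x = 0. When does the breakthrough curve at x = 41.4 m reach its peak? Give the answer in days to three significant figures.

For the 1D instantaneous-source solution, setting ∂C/∂t = 0 at fixed x gives v²t² + 2Dt − x² = 0, so t = (√(D² + v²x²) − D)/v².
√(D² + v²x²) = √(0.0110² + 1.09² × 41.4²) = 45.13; v² = 1.1881.
t = (45.13 − 0.0110)/1.1881 = 38.0 days (vs. the pure-advection estimate x/v = 38.0 d).

38.0 days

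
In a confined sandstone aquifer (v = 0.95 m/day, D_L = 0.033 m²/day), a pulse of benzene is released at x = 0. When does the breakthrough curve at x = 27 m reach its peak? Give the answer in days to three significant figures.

28.4 days

For the 1D instantaneous-source solution, setting ∂C/∂t = 0 at fixed x gives v²t² + 2Dt − x² = 0, so t = (√(D² + v²x²) − D)/v².
√(D² + v²x²) = √(0.033² + 0.95² × 27²) = 25.65; v² = 0.9025.
t = (25.65 − 0.033)/0.9025 = 28.4 days (vs. the pure-advection estimate x/v = 28.4 d).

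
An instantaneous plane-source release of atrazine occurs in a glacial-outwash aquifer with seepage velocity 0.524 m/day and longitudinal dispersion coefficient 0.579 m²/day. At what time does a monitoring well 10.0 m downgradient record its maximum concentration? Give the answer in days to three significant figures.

17.1 days

For the 1D instantaneous-source solution, setting ∂C/∂t = 0 at fixed x gives v²t² + 2Dt − x² = 0, so t = (√(D² + v²x²) − D)/v².
√(D² + v²x²) = √(0.579² + 0.524² × 10.0²) = 5.272; v² = 0.274576.
t = (5.272 − 0.579)/0.274576 = 17.1 days (vs. the pure-advection estimate x/v = 19.1 d).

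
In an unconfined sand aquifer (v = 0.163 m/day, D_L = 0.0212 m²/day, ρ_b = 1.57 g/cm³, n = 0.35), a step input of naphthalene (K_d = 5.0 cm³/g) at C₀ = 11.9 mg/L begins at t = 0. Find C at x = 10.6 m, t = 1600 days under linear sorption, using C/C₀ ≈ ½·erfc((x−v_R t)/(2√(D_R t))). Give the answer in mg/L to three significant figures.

Retardation factor R = 1 + ρ_b·K_d/n = 1 + 1.57 × 5.0/0.35 = 23.43.
Sorption retards both mechanisms: v_R = v/R = 0.006957 m/day, D_R = D/R = 0.0009048 m²/day.
v_R·t = 0.006957 × 1600 = 11.1312 m; 2√(D_R t) = 2.406 m; argument = (10.6 − 11.1312)/2.406 = -0.2208.
C = C₀ × ½·erfc(-0.2208) = 11.9 × 0.6226 = 7.41 mg/L.

7.41 mg/L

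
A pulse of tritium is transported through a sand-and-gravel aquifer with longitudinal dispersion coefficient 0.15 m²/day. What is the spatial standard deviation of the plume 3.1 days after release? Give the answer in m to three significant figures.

Dispersive spreading gives a Gaussian with σ² = 2Dt; advection only shifts the center.
σ = √(2 × 0.15 × 3.1) = 0.964 m.

0.964 m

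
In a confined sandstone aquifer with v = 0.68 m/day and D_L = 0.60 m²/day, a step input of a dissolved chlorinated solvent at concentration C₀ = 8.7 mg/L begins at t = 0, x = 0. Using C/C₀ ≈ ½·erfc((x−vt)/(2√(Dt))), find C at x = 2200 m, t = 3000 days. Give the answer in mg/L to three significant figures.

0.0333 mg/L

For a continuous step input, C/C₀ ≈ ½·erfc((x−vt)/(2√(Dt))).
vt = 0.68 × 3000 = 2040 m and 2√(Dt) = 2√(0.60 × 3000) = 84.85 m.
Argument (x−vt)/(2√(Dt)) = (2200 − 2040)/84.85 = 1.886; ½·erfc(1.886) = 0.003824.
C = 8.7 × 0.003824 = 0.0333 mg/L.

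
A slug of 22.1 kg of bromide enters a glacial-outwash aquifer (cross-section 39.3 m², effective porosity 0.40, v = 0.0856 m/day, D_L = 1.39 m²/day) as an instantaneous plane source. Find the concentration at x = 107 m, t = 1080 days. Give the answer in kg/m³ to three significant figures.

0.00988 kg/m³

For an instantaneous plane source, C(x,t) = M/(n_e·A·√(4πDt)) · exp(−(x−vt)²/(4Dt)), with n_e·A the pore (flow) area.
Plume center vt = 0.0856 × 1080 = 92.448 m, so the well at 107 m is 14.552 m downgradient of the peak.
√(4πDt) = 137.3 m, giving peak height M/(n_e·A·√(4πDt)) = 22.1/(0.40 × 39.3 × 137.3) = 0.01024 kg/m³.
(x−vt)²/(4Dt) = (14.552)²/(4 × 1.39 × 1080) = 0.03527; exp(−0.03527) = 0.9653.
C = 0.01024 × 0.9653 = 0.00988 kg/m³.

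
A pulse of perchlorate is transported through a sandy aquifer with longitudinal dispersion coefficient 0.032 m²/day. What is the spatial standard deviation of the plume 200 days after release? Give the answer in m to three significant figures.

3.58 m

Dispersive spreading gives a Gaussian with σ² = 2Dt; advection only shifts the center.
σ = √(2 × 0.032 × 200) = 3.58 m.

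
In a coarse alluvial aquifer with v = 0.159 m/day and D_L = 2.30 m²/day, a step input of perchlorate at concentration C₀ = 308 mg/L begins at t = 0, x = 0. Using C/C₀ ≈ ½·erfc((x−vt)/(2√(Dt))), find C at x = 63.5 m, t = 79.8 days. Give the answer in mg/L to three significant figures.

For a continuous step input, C/C₀ ≈ ½·erfc((x−vt)/(2√(Dt))).
vt = 0.159 × 79.8 = 12.6882 m and 2√(Dt) = 2√(2.30 × 79.8) = 27.10 m.
Argument (x−vt)/(2√(Dt)) = (63.5 − 12.6882)/27.10 = 1.875; ½·erfc(1.875) = 0.004005.
C = 308 × 0.004005 = 1.23 mg/L.

1.23 mg/L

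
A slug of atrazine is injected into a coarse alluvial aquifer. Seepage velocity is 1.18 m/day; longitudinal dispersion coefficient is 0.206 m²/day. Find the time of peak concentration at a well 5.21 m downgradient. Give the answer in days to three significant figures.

For the 1D instantaneous-source solution, setting ∂C/∂t = 0 at fixed x gives v²t² + 2Dt − x² = 0, so t = (√(D² + v²x²) − D)/v².
√(D² + v²x²) = √(0.206² + 1.18² × 5.21²) = 6.151; v² = 1.3924.
t = (6.151 − 0.206)/1.3924 = 4.27 days (vs. the pure-advection estimate x/v = 4.42 d).

4.27 days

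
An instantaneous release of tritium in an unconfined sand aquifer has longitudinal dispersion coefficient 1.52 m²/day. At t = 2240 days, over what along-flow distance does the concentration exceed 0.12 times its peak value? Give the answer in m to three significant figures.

340 m

The plume is Gaussian with σ = √(2Dt) = √(2 × 1.52 × 2240) = 82.52 m.
C/C_peak = exp(−Δx²/(2σ²)) = 0.12 ⇒ Δx = σ·√(−2 ln 0.12) = 82.52 × 2.059 = 169.9 m.
Width = 2Δx = 340 m.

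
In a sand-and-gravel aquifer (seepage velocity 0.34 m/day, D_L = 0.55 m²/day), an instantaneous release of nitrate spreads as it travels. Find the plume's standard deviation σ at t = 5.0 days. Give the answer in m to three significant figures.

Dispersive spreading gives a Gaussian with σ² = 2Dt; advection only shifts the center.
σ = √(2 × 0.55 × 5.0) = 2.35 m.

2.35 m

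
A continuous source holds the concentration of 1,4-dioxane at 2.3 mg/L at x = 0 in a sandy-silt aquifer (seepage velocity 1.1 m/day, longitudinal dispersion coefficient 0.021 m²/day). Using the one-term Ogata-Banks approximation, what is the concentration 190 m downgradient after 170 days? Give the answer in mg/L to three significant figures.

0.301 mg/L

For a continuous step input, C/C₀ ≈ ½·erfc((x−vt)/(2√(Dt))).
vt = 1.1 × 170 = 187 m and 2√(Dt) = 2√(0.021 × 170) = 3.779 m.
Argument (x−vt)/(2√(Dt)) = (190 − 187)/3.779 = 0.7939; ½·erfc(0.7939) = 0.1308.
C = 2.3 × 0.1308 = 0.301 mg/L.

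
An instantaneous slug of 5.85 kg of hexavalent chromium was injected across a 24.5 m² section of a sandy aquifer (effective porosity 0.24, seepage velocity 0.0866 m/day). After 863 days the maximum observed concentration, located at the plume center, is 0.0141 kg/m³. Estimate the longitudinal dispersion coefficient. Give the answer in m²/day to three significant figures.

0.459 m²/day

At the plume center C_max = M/(n_e·A·√(4πDt)), so D = M²/(4πt·(n_e·A·C_max)²).
n_e·A·C_max = 0.24 × 24.5 × 0.0141 = 0.08291 kg/m.
D = 5.85²/(4π × 863 × 0.08291²) = 0.459 m²/day.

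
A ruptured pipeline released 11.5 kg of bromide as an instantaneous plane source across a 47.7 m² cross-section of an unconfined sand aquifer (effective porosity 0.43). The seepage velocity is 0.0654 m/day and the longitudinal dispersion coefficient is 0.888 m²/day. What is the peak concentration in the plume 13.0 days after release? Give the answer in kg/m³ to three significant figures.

0.0466 kg/m³

The peak of an instantaneous 1D plume sits at x = vt; there the Gaussian factor is 1 and C_max = M/(n_e·A·√(4πDt)), where n_e·A is the pore area the mass is dissolved in.
√(4πDt) = √(4π × 0.888 × 13.0) = 12.04 m, so C_max = 11.5/(0.43 × 47.7 × 12.04) = 0.0466 kg/m³.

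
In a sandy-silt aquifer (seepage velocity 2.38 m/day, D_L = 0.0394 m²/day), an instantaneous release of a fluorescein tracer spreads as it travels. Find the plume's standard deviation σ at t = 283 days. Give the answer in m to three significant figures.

4.72 m

Dispersive spreading gives a Gaussian with σ² = 2Dt; advection only shifts the center.
σ = √(2 × 0.0394 × 283) = 4.72 m.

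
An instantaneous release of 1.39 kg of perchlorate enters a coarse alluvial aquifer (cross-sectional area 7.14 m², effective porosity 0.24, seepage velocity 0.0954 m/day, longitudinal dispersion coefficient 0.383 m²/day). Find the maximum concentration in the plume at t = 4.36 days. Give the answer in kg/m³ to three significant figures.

0.177 kg/m³

The peak of an instantaneous 1D plume sits at x = vt; there the Gaussian factor is 1 and C_max = M/(n_e·A·√(4πDt)), where n_e·A is the pore area the mass is dissolved in.
√(4πDt) = √(4π × 0.383 × 4.36) = 4.581 m, so C_max = 1.39/(0.24 × 7.14 × 4.581) = 0.177 kg/m³.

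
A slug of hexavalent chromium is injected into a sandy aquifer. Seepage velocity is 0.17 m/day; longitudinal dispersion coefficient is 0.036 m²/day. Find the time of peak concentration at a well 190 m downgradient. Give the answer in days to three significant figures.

For the 1D instantaneous-source solution, setting ∂C/∂t = 0 at fixed x gives v²t² + 2Dt − x² = 0, so t = (√(D² + v²x²) − D)/v².
√(D² + v²x²) = √(0.036² + 0.17² × 190²) = 32.30; v² = 0.0289.
t = (32.30 − 0.036)/0.0289 = 1120 days (vs. the pure-advection estimate x/v = 1120 d).

1120 days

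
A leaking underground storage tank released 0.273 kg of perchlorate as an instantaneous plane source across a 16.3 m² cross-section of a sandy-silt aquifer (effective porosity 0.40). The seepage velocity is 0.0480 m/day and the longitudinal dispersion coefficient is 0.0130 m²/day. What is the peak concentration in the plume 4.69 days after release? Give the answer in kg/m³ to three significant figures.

The peak of an instantaneous 1D plume sits at x = vt; there the Gaussian factor is 1 and C_max = M/(n_e·A·√(4πDt)), where n_e·A is the pore area the mass is dissolved in.
√(4πDt) = √(4π × 0.0130 × 4.69) = 0.8753 m, so C_max = 0.273/(0.40 × 16.3 × 0.8753) = 0.0478 kg/m³.

0.0478 kg/m³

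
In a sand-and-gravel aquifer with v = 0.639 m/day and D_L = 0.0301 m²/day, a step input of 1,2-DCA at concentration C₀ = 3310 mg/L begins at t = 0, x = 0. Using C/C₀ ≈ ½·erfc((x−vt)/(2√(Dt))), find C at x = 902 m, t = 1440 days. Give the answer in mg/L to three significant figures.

3230 mg/L

For a continuous step input, C/C₀ ≈ ½·erfc((x−vt)/(2√(Dt))).
vt = 0.639 × 1440 = 920.16 m and 2√(Dt) = 2√(0.0301 × 1440) = 13.17 m.
Argument (x−vt)/(2√(Dt)) = (902 − 920.16)/13.17 = -1.379; ½·erfc(-1.379) = 0.9744.
C = 3310 × 0.9744 = 3230 mg/L.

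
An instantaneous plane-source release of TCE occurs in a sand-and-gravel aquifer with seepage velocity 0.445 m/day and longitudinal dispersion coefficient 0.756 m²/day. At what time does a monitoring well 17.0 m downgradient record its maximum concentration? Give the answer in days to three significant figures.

For the 1D instantaneous-source solution, setting ∂C/∂t = 0 at fixed x gives v²t² + 2Dt − x² = 0, so t = (√(D² + v²x²) − D)/v².
√(D² + v²x²) = √(0.756² + 0.445² × 17.0²) = 7.603; v² = 0.198025.
t = (7.603 − 0.756)/0.198025 = 34.6 days (vs. the pure-advection estimate x/v = 38.2 d).

34.6 days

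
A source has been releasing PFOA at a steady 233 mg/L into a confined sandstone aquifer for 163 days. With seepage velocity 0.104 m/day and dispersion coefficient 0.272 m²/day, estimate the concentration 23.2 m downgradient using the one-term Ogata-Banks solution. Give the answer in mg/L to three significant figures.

59.1 mg/L

For a continuous step input, C/C₀ ≈ ½·erfc((x−vt)/(2√(Dt))).
vt = 0.104 × 163 = 16.952 m and 2√(Dt) = 2√(0.272 × 163) = 13.32 m.
Argument (x−vt)/(2√(Dt)) = (23.2 − 16.952)/13.32 = 0.4691; ½·erfc(0.4691) = 0.2535.
C = 233 × 0.2535 = 59.1 mg/L.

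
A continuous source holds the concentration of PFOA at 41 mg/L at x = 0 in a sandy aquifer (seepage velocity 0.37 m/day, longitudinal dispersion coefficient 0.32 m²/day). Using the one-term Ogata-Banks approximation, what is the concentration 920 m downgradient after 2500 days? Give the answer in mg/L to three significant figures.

22.5 mg/L

For a continuous step input, C/C₀ ≈ ½·erfc((x−vt)/(2√(Dt))).
vt = 0.37 × 2500 = 925 m and 2√(Dt) = 2√(0.32 × 2500) = 56.57 m.
Argument (x−vt)/(2√(Dt)) = (920 − 925)/56.57 = -0.08839; ½·erfc(-0.08839) = 0.5497.
C = 41 × 0.5497 = 22.5 mg/L.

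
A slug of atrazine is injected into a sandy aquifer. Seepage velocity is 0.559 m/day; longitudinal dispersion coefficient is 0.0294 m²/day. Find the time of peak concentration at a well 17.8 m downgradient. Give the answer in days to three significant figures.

For the 1D instantaneous-source solution, setting ∂C/∂t = 0 at fixed x gives v²t² + 2Dt − x² = 0, so t = (√(D² + v²x²) − D)/v².
√(D² + v²x²) = √(0.0294² + 0.559² × 17.8²) = 9.950; v² = 0.312481.
t = (9.950 − 0.0294)/0.312481 = 31.7 days (vs. the pure-advection estimate x/v = 31.8 d).

31.7 days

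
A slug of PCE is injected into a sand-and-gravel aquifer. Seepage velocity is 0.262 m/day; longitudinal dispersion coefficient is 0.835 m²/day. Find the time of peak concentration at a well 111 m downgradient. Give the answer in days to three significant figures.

412 days

For the 1D instantaneous-source solution, setting ∂C/∂t = 0 at fixed x gives v²t² + 2Dt − x² = 0, so t = (√(D² + v²x²) − D)/v².
√(D² + v²x²) = √(0.835² + 0.262² × 111²) = 29.09; v² = 0.068644.
t = (29.09 − 0.835)/0.068644 = 412 days (vs. the pure-advection estimate x/v = 424 d).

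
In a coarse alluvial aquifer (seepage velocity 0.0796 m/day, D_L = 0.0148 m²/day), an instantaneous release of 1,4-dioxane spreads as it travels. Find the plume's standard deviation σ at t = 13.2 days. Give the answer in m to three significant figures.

Dispersive spreading gives a Gaussian with σ² = 2Dt; advection only shifts the center.
σ = √(2 × 0.0148 × 13.2) = 0.625 m.

0.625 m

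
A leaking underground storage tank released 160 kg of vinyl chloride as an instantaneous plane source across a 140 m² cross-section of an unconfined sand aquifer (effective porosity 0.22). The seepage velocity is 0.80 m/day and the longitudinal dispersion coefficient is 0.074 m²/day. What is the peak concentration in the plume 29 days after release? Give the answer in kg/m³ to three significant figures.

The peak of an instantaneous 1D plume sits at x = vt; there the Gaussian factor is 1 and C_max = M/(n_e·A·√(4πDt)), where n_e·A is the pore area the mass is dissolved in.
√(4πDt) = √(4π × 0.074 × 29) = 5.193 m, so C_max = 160/(0.22 × 140 × 5.193) = 1.00 kg/m³.

1.00 kg/m³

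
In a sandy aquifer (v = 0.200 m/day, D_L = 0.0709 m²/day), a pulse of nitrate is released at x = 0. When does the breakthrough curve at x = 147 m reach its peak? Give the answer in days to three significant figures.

733 days

For the 1D instantaneous-source solution, setting ∂C/∂t = 0 at fixed x gives v²t² + 2Dt − x² = 0, so t = (√(D² + v²x²) − D)/v².
√(D² + v²x²) = √(0.0709² + 0.200² × 147²) = 29.40; v² = 0.04.
t = (29.40 − 0.0709)/0.04 = 733 days (vs. the pure-advection estimate x/v = 735 d).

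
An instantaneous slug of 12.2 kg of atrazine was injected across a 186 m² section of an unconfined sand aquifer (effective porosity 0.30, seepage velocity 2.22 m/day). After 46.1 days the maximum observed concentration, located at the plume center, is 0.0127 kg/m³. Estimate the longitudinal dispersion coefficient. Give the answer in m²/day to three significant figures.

0.512 m²/day

At the plume center C_max = M/(n_e·A·√(4πDt)), so D = M²/(4πt·(n_e·A·C_max)²).
n_e·A·C_max = 0.30 × 186 × 0.0127 = 0.7087 kg/m.
D = 12.2²/(4π × 46.1 × 0.7087²) = 0.512 m²/day.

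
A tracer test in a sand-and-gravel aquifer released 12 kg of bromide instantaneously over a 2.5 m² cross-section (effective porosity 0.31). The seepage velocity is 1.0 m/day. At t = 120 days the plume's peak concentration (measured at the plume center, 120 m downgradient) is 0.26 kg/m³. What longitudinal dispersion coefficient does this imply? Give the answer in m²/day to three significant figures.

2.35 m²/day

At the plume center C_max = M/(n_e·A·√(4πDt)), so D = M²/(4πt·(n_e·A·C_max)²).
n_e·A·C_max = 0.31 × 2.5 × 0.26 = 0.2015 kg/m.
D = 12²/(4π × 120 × 0.2015²) = 2.35 m²/day.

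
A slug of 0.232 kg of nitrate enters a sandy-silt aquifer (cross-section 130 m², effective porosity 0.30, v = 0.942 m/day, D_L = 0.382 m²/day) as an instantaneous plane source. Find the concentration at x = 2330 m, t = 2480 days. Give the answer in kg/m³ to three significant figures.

For an instantaneous plane source, C(x,t) = M/(n_e·A·√(4πDt)) · exp(−(x−vt)²/(4Dt)), with n_e·A the pore (flow) area.
Plume center vt = 0.942 × 2480 = 2336.16 m, so the well at 2330 m is 6.16 m upgradient of the peak.
√(4πDt) = 109.1 m, giving peak height M/(n_e·A·√(4πDt)) = 0.232/(0.30 × 130 × 109.1) = 5.453e-05 kg/m³.
(x−vt)²/(4Dt) = (-6.16)²/(4 × 0.382 × 2480) = 0.01001; exp(−0.01001) = 0.9900.
C = 5.453e-05 × 0.9900 = 5.40e-05 kg/m³.

5.40e-05 kg/m³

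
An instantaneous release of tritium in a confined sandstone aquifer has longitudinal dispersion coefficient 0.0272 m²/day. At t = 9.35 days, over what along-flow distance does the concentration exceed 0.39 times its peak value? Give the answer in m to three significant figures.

1.96 m

The plume is Gaussian with σ = √(2Dt) = √(2 × 0.0272 × 9.35) = 0.7132 m.
C/C_peak = exp(−Δx²/(2σ²)) = 0.39 ⇒ Δx = σ·√(−2 ln 0.39) = 0.7132 × 1.372 = 0.9785 m.
Width = 2Δx = 1.96 m.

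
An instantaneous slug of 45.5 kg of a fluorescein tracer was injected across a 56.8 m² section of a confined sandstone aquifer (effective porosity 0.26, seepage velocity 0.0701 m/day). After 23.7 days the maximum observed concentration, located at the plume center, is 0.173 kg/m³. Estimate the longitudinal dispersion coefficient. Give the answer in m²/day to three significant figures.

At the plume center C_max = M/(n_e·A·√(4πDt)), so D = M²/(4πt·(n_e·A·C_max)²).
n_e·A·C_max = 0.26 × 56.8 × 0.173 = 2.555 kg/m.
D = 45.5²/(4π × 23.7 × 2.555²) = 1.06 m²/day.

1.06 m²/day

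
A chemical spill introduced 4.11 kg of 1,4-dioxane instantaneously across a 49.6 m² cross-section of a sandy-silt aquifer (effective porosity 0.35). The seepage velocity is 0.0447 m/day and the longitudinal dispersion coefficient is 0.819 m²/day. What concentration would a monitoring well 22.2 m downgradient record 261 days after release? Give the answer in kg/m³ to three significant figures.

For an instantaneous plane source, C(x,t) = M/(n_e·A·√(4πDt)) · exp(−(x−vt)²/(4Dt)), with n_e·A the pore (flow) area.
Plume center vt = 0.0447 × 261 = 11.6667 m, so the well at 22.2 m is 10.5333 m downgradient of the peak.
√(4πDt) = 51.83 m, giving peak height M/(n_e·A·√(4πDt)) = 4.11/(0.35 × 49.6 × 51.83) = 0.004568 kg/m³.
(x−vt)²/(4Dt) = (10.5333)²/(4 × 0.819 × 261) = 0.1298; exp(−0.1298) = 0.8783.
C = 0.004568 × 0.8783 = 0.00401 kg/m³.

0.00401 kg/m³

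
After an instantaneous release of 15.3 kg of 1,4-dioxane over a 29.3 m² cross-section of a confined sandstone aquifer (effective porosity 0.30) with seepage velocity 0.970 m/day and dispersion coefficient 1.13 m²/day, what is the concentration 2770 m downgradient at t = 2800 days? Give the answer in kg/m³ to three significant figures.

For an instantaneous plane source, C(x,t) = M/(n_e·A·√(4πDt)) · exp(−(x−vt)²/(4Dt)), with n_e·A the pore (flow) area.
Plume center vt = 0.970 × 2800 = 2716 m, so the well at 2770 m is 54 m downgradient of the peak.
√(4πDt) = 199.4 m, giving peak height M/(n_e·A·√(4πDt)) = 15.3/(0.30 × 29.3 × 199.4) = 0.008729 kg/m³.
(x−vt)²/(4Dt) = (54)²/(4 × 1.13 × 2800) = 0.2304; exp(−0.2304) = 0.7942.
C = 0.008729 × 0.7942 = 0.00693 kg/m³.

0.00693 kg/m³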